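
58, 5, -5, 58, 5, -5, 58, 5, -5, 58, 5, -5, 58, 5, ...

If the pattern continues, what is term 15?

-5

Reading positions in blocks of 3 reveals the pattern ABB — 2 tracks woven together.
Subsequence A = 58, 58, 58, 58, 58: constant 58.
Subsequence B = 5, -5, 5, -5, 5, -5, 5, -5, 5: the oscillation 5·(−1)^(n+1).
Position 15 falls in subsequence B as its term 10, giving -5.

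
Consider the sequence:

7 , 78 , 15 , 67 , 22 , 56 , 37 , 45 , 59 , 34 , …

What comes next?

96

Positions 1, 3, 5, … form one subsequence and positions 2, 4, 6, … form another.
Track A: 7, 15, 22, 37, 59. Fibonacci-style (each term is the sum of the two before it).
Track B: 78, 67, 56, 45, 34. Arithmetic, step −11.
Term 11 comes from track A (its 6th entry): 96.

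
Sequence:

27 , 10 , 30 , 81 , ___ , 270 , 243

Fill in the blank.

Reading positions in blocks of 3 reveals the pattern ABB — 2 tracks woven together.
Track A: 27, 81, 243 — successive powers of 3.
Track B: 10, 30, ?, 270 — geometric with ratio 3.
The gap is track B's term 3; the rule gives 90.

90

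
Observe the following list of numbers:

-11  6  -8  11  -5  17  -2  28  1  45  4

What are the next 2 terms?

73, 7

Positions 1, 3, 5, … form one subsequence and positions 2, 4, 6, … form another.
Subsequence A is -11, -8, -5, -2, 1, 4, which is adding 3 each time.
Subsequence B is 6, 11, 17, 28, 45, which is a Fibonacci-like recurrence a_n = a_{n-1} + a_{n-2}.
The 12th slot belongs to subsequence B; its 6th term is 73.
Position 13 falls in subsequence A as its term 7, giving 7.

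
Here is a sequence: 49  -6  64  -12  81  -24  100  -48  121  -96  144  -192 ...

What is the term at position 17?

225

Split by position mod 2 into 2 tracks.
Track A is 49, 64, 81, 100, 121, 144, which is consecutive squares n² from n = 7.
Track B is -6, -12, -24, -48, -96, -192, which is geometric, ×2 each step.
The 17th slot belongs to track A; its 9th term is 225.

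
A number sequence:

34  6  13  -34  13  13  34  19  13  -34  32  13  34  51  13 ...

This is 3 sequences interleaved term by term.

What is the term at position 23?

217

Split by position mod 3 into 3 tracks.
Subsequence A is 34, -34, 34, -34, 34, which is oscillating between 34 and -34.
Subsequence B is 6, 13, 19, 32, 51, which is Fibonacci-style (each term is the sum of the two before it).
Subsequence C is 13, 13, 13, 13, 13, which is always 13.
The 23rd slot belongs to subsequence B; its 8th term is 217.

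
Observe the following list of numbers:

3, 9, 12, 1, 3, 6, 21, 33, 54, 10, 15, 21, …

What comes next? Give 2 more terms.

Positions follow the repeating pattern AAABBB; grouping by letter gives 2 tracks.
Subsequence A is 3, 9, 12, 21, 33, 54, which is Fibonacci-style (each term is the sum of the two before it).
Subsequence B is 1, 3, 6, 10, 15, 21, which is triangular numbers starting at T_1.
Term 13 comes from subsequence A (its 7th entry): 87.
Term 14 comes from subsequence A (its 8th entry): 141.

87, 141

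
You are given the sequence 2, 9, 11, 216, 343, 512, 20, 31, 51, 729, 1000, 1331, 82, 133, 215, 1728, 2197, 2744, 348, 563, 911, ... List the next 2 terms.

3375, 4096

Reading positions in blocks of 6 reveals the pattern AAABBB — 2 tracks woven together.
Stream A: 2, 9, 11, 20, 31, 51, 82, 133, 215, 348, 563, 911 (Fibonacci-style (each term is the sum of the two before it)).
Stream B: 216, 343, 512, 729, 1000, 1331, 1728, 2197, 2744 (perfect cubes starting at 6³).
Position 22 → stream B, term 10 = 3375.
Position 23 falls in stream B as its term 11, giving 4096.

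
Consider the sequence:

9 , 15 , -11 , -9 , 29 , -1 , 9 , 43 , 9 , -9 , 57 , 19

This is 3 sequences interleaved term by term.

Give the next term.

9

The terms cycle through 3 interleaved subsequences.
Subsequence A: 9, -9, 9, -9 (oscillating between 9 and -9).
Subsequence B: 15, 29, 43, 57 (arithmetic with common difference +14).
Subsequence C: -11, -1, 9, 19 (adding 10 each time).
Position 13 falls in subsequence A as its term 5, giving 9.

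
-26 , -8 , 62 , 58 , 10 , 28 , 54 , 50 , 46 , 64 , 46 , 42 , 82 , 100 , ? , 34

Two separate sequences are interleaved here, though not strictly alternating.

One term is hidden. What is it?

Positions follow the repeating pattern AABB; grouping by letter gives 2 tracks.
Stream A is -26, -8, 10, 28, 46, 64, 82, 100, which is arithmetic with common difference +18.
Stream B is 62, 58, 54, 50, 46, 42, ?, 34, which is subtracting 4 each time.
Stream B's pattern makes the blank 38.

38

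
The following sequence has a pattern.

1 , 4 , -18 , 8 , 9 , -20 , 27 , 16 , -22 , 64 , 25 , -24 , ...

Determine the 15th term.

Read the sequence 3 terms at a time; column i is its own pattern.
Track A = 1, 8, 27, 64: consecutive cubes n³ from n = 1.
Track B = 4, 9, 16, 25: consecutive squares n² from n = 2.
Track C = -18, -20, -22, -24: subtracting 2 each time.
Term 15 comes from track C (its 5th entry): -26.

-26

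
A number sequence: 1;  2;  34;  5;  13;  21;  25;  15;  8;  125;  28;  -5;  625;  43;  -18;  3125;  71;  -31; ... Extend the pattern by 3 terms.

Split by position mod 3: positions 1, 4, 7, … form one track, and each other residue class forms its own.
Track A = 1, 5, 25, 125, 625, 3125: successive powers of 5.
Track B = 2, 13, 15, 28, 43, 71: each term equals the sum of the previous two.
Track C = 34, 21, 8, -5, -18, -31: subtracting 13 each time.
Position 19 falls in track A as its term 7, giving 15625.
Term 20 comes from track B (its 7th entry): 114.
Position 21 → track C, term 7 = -44.

15625, 114, -44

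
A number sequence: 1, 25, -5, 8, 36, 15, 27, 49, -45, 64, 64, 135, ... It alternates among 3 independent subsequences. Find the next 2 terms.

Read the sequence 3 terms at a time; column i is its own pattern.
Track A: 1, 8, 27, 64. The cubes 1³, 2³, 3³, ….
Track B: 25, 36, 49, 64. Perfect squares starting at 5².
Track C: -5, 15, -45, 135. Geometric with ratio -3.
The 13th slot belongs to track A; its 5th term is 125.
Term 14 comes from track B (its 5th entry): 81.

125, 81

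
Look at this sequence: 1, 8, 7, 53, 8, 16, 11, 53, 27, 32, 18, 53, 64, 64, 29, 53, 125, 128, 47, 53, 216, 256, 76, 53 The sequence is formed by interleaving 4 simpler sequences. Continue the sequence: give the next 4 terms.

343, 512, 123, 53

The terms cycle through 4 interleaved subsequences.
Stream A: 1, 8, 27, 64, 125, 216. Consecutive cubes n³ from n = 1.
Stream B: 8, 16, 32, 64, 128, 256. Powers 2^3, 2^4, 2^5, ….
Stream C: 7, 11, 18, 29, 47, 76. Fibonacci-style (each term is the sum of the two before it).
Stream D: 53, 53, 53, 53, 53, 53. The constant sequence 53.
Term 25 comes from stream A (its 7th entry): 343.
Position 26 → stream B, term 7 = 512.
Position 27 → stream C, term 7 = 123.
Term 28 comes from stream D (its 7th entry): 53.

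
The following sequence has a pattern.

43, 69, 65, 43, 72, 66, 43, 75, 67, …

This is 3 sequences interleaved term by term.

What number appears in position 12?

Split by position mod 3 into 3 tracks.
Track A: 43, 43, 43 (constant 43).
Track B: 69, 72, 75 (adding 3 each time).
Track C: 65, 66, 67 (linear: a_n = 64 + n).
Term 12 comes from track C (its 4th entry): 68.

68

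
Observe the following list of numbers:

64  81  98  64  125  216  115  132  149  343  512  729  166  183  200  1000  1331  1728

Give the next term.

Positions follow the repeating pattern AAABBB; grouping by letter gives 2 tracks.
Track A: 64, 81, 98, 115, 132, 149, 166, 183, 200. Linear: a_n = 47 + 17·n.
Track B: 64, 125, 216, 343, 512, 729, 1000, 1331, 1728. Consecutive cubes n³ from n = 4.
Term 19 comes from track A (its 10th entry): 217.

217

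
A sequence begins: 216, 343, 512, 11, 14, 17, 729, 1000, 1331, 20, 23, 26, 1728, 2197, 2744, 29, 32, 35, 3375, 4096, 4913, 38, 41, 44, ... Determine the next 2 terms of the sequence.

Reading positions in blocks of 6 reveals the pattern AAABBB — 2 tracks woven together.
Stream A is 216, 343, 512, 729, 1000, 1331, 1728, 2197, 2744, 3375, 4096, 4913, which is consecutive cubes n³ from n = 6.
Stream B is 11, 14, 17, 20, 23, 26, 29, 32, 35, 38, 41, 44, which is arithmetic with common difference +3.
The 25th slot belongs to stream A; its 13th term is 5832.
The 26th slot belongs to stream A; its 14th term is 6859.

5832, 6859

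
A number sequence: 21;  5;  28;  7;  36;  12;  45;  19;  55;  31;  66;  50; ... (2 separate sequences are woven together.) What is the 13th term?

78

Taking every 2nd term gives 2 separate tracks.
Stream A is 21, 28, 36, 45, 55, 66, which is triangular numbers n(n+1)/2 for n = 6, 7, ….
Stream B is 5, 7, 12, 19, 31, 50, which is each term equals the sum of the previous two.
Position 13 falls in stream A as its term 7, giving 78.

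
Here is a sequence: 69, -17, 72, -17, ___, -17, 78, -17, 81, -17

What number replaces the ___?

75

Positions 1, 3, 5, … form one subsequence and positions 2, 4, 6, … form another.
Subsequence A is 69, 72, ?, 78, 81, which is arithmetic with common difference +3.
Subsequence B is -17, -17, -17, -17, -17, which is constant -17.
So the missing entry in subsequence A is 75.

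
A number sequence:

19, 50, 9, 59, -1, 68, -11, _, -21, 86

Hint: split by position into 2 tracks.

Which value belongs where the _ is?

77

Split by position mod 2 into 2 tracks.
Track A = 19, 9, -1, -11, -21: arithmetic, step −10.
Track B = 50, 59, 68, ?, 86: arithmetic with common difference +9.
So the missing entry in track B is 77.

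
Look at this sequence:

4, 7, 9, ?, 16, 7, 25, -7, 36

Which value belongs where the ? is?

Odd-indexed and even-indexed terms follow separate rules.
Stream A = 4, 9, 16, 25, 36: consecutive squares n² from n = 2.
Stream B = 7, ?, 7, -7: the oscillation 7·(−1)^(n+1).
So the missing entry in stream B is -7.

-7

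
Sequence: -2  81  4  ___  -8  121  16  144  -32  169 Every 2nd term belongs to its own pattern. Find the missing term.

100

Taking every 2nd term gives 2 separate tracks.
Stream A is -2, 4, -8, 16, -32, which is geometric with ratio -2.
Stream B is 81, ?, 121, 144, 169, which is perfect squares starting at 9².
So the missing entry in stream B is 100.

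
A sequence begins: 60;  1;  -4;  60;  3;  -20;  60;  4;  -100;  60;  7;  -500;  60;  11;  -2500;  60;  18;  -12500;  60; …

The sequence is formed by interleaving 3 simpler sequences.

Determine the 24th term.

-312500

Read the sequence 3 terms at a time; column i is its own pattern.
Stream A: 60, 60, 60, 60, 60, 60, 60. The constant sequence 60.
Stream B: 1, 3, 4, 7, 11, 18. Each term equals the sum of the previous two.
Stream C: -4, -20, -100, -500, -2500, -12500. A geometric progression (common ratio 5).
The 24th slot belongs to stream C; its 8th term is -312500.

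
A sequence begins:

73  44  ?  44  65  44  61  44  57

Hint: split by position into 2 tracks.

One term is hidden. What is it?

69

Split by position mod 2 into 2 tracks.
Subsequence A = 73, ?, 65, 61, 57: linear: a_n = 77 − 4·n.
Subsequence B = 44, 44, 44, 44: the constant sequence 44.
The gap is subsequence A's term 2; the rule gives 69.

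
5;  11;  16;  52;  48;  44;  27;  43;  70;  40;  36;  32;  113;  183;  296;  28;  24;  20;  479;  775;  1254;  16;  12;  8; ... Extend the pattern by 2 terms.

2029, 3283

Reading positions in blocks of 6 reveals the pattern AAABBB — 2 tracks woven together.
Stream A is 5, 11, 16, 27, 43, 70, 113, 183, 296, 479, 775, 1254, which is each term equals the sum of the previous two.
Stream B is 52, 48, 44, 40, 36, 32, 28, 24, 20, 16, 12, 8, which is subtracting 4 each time.
The 25th slot belongs to stream A; its 13th term is 2029.
The 26th slot belongs to stream A; its 14th term is 3283.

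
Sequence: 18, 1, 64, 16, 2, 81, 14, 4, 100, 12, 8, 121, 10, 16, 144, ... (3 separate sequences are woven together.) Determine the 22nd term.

Taking every 3rd term gives 3 separate tracks.
Subsequence A = 18, 16, 14, 12, 10: arithmetic with common difference −2.
Subsequence B = 1, 2, 4, 8, 16: successive powers of 2.
Subsequence C = 64, 81, 100, 121, 144: perfect squares starting at 8².
Term 22 comes from subsequence A (its 8th entry): 4.

4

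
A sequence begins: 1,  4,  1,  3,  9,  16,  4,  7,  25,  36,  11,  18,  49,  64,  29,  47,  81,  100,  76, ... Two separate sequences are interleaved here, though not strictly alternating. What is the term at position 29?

225

Positions follow the repeating pattern AABB; grouping by letter gives 2 tracks.
Track A: 1, 4, 9, 16, 25, 36, 49, 64, 81, 100 (perfect squares starting at 1²).
Track B: 1, 3, 4, 7, 11, 18, 29, 47, 76 (Fibonacci-style (each term is the sum of the two before it)).
Position 29 falls in track A as its term 15, giving 225.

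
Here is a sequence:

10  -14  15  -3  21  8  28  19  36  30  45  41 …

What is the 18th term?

74

Taking every 2nd term gives 2 separate tracks.
Subsequence A: 10, 15, 21, 28, 36, 45 (triangular numbers starting at T_4).
Subsequence B: -14, -3, 8, 19, 30, 41 (arithmetic, step +11).
Term 18 comes from subsequence B (its 9th entry): 74.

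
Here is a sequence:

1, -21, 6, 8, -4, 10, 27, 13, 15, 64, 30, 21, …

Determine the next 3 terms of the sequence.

Split by position mod 3: positions 1, 4, 7, … form one track, and each other residue class forms its own.
Stream A: 1, 8, 27, 64. The cubes 1³, 2³, 3³, ….
Stream B: -21, -4, 13, 30. Linear: a_n = -38 + 17·n.
Stream C: 6, 10, 15, 21. Triangular numbers n(n+1)/2 for n = 3, 4, ….
The 13th slot belongs to stream A; its 5th term is 125.
Term 14 comes from stream B (its 5th entry): 47.
The 15th slot belongs to stream C; its 5th term is 28.

125, 47, 28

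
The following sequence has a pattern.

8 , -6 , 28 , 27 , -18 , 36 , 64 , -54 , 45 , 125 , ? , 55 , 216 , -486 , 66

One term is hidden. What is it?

-162

Split by position mod 3: positions 1, 4, 7, … form one track, and each other residue class forms its own.
Subsequence A: 8, 27, 64, 125, 216 — the cubes 2³, 3³, 4³, ….
Subsequence B: -6, -18, -54, ?, -486 — geometric with ratio 3.
Subsequence C: 28, 36, 45, 55, 66 — triangular numbers starting at T_7.
Filling subsequence B at index 4 by its rule yields -162.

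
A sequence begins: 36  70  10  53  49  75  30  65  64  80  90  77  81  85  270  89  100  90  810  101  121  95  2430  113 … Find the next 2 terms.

144, 100

The terms cycle through 4 interleaved subsequences.
Track A: 36, 49, 64, 81, 100, 121 (perfect squares starting at 6²).
Track B: 70, 75, 80, 85, 90, 95 (adding 5 each time).
Track C: 10, 30, 90, 270, 810, 2430 (geometric with ratio 3).
Track D: 53, 65, 77, 89, 101, 113 (arithmetic with common difference +12).
Position 25 falls in track A as its term 7, giving 144.
Position 26 falls in track B as its term 7, giving 100.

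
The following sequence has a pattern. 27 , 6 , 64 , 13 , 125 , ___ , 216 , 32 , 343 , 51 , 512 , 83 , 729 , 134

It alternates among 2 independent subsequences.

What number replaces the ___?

19

Positions 1, 3, 5, … form one subsequence and positions 2, 4, 6, … form another.
Track A: 27, 64, 125, 216, 343, 512, 729. Consecutive cubes n³ from n = 3.
Track B: 6, 13, ?, 32, 51, 83, 134. Fibonacci-style (each term is the sum of the two before it).
So the missing entry in track B is 19.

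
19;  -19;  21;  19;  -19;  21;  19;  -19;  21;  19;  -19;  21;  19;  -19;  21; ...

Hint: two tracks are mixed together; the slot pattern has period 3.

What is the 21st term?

The slot pattern repeats as AAB (period 3), so there are 2 interleaved tracks.
Track A = 19, -19, 19, -19, 19, -19, 19, -19, 19, -19: the oscillation 19·(−1)^(n+1).
Track B = 21, 21, 21, 21, 21: constant 21.
Position 21 → track B, term 7 = 21.

21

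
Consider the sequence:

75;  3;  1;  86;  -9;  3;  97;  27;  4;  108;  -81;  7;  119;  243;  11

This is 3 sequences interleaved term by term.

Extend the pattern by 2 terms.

Taking every 3rd term gives 3 separate tracks.
Stream A is 75, 86, 97, 108, 119, which is adding 11 each time.
Stream B is 3, -9, 27, -81, 243, which is a geometric progression (common ratio -3).
Stream C is 1, 3, 4, 7, 11, which is each term equals the sum of the previous two.
Position 16 → stream A, term 6 = 130.
Position 17 → stream B, term 6 = -729.

130, -729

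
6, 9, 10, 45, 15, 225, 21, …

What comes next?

Odd-indexed and even-indexed terms follow separate rules.
Track A is 6, 10, 15, 21, which is triangular numbers n(n+1)/2 for n = 3, 4, ….
Track B is 9, 45, 225, which is multiplying by 5 each time.
The 8th slot belongs to track B; its 4th term is 1125.

1125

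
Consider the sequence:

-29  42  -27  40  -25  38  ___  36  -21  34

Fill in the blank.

-23

Odd-indexed and even-indexed terms follow separate rules.
Subsequence A: -29, -27, -25, ?, -21 — arithmetic, step +2.
Subsequence B: 42, 40, 38, 36, 34 — subtracting 2 each time.
So the missing entry in subsequence A is -23.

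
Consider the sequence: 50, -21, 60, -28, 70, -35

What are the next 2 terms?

Positions 1, 3, 5, … form one subsequence and positions 2, 4, 6, … form another.
Stream A: 50, 60, 70. Arithmetic with common difference +10.
Stream B: -21, -28, -35. Arithmetic, step −7.
Position 7 → stream A, term 4 = 80.
The 8th slot belongs to stream B; its 4th term is -42.

80, -42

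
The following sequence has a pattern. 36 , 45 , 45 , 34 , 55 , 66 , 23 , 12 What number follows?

The slot pattern repeats as AABB (period 4), so there are 2 interleaved tracks.
Track A: 36, 45, 55, 66 (triangular numbers n(n+1)/2 for n = 8, 9, …).
Track B: 45, 34, 23, 12 (arithmetic with common difference −11).
Term 9 comes from track A (its 5th entry): 78.

78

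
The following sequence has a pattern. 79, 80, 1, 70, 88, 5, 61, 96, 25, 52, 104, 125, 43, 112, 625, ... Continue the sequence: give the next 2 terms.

34, 120

The terms cycle through 3 interleaved subsequences.
Stream A is 79, 70, 61, 52, 43, which is arithmetic, step −9.
Stream B is 80, 88, 96, 104, 112, which is linear: a_n = 72 + 8·n.
Stream C is 1, 5, 25, 125, 625, which is successive powers of 5.
Position 16 → stream A, term 6 = 34.
Position 17 → stream B, term 6 = 120.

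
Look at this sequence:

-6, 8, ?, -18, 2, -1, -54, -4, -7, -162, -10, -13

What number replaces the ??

Reading positions in blocks of 3 reveals the pattern ABB — 2 tracks woven together.
Stream A is -6, -18, -54, -162, which is geometric with ratio 3.
Stream B is 8, ?, 2, -1, -4, -7, -10, -13, which is arithmetic with common difference −3.
The gap is stream B's term 2; the rule gives 5.

5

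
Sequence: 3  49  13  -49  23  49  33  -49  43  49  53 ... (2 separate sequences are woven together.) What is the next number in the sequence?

-49

Taking every 2nd term gives 2 separate tracks.
Track A: 3, 13, 23, 33, 43, 53 — arithmetic with common difference +10.
Track B: 49, -49, 49, -49, 49 — the oscillation 49·(−1)^(n+1).
Position 12 falls in track B as its term 6, giving -49.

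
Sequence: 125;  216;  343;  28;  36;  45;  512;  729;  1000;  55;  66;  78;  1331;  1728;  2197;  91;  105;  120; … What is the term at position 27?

The slot pattern repeats as AAABBB (period 6), so there are 2 interleaved tracks.
Track A: 125, 216, 343, 512, 729, 1000, 1331, 1728, 2197 — consecutive cubes n³ from n = 5.
Track B: 28, 36, 45, 55, 66, 78, 91, 105, 120 — triangular numbers starting at T_7.
Position 27 → track A, term 15 = 6859.

6859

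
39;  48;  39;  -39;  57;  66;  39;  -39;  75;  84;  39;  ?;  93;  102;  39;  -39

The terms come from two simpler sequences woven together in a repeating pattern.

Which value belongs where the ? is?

-39

Reading positions in blocks of 4 reveals the pattern AABB — 2 tracks woven together.
Track A is 39, 48, 57, 66, 75, 84, 93, 102, which is linear: a_n = 30 + 9·n.
Track B is 39, -39, 39, -39, 39, ?, 39, -39, which is the oscillation 39·(−1)^(n+1).
Filling track B at index 6 by its rule yields -39.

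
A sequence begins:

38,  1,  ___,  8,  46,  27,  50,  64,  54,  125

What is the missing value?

Positions 1, 3, 5, … form one subsequence and positions 2, 4, 6, … form another.
Stream A: 38, ?, 46, 50, 54 — arithmetic with common difference +4.
Stream B: 1, 8, 27, 64, 125 — the cubes 1³, 2³, 3³, ….
The gap is stream A's term 2; the rule gives 42.

42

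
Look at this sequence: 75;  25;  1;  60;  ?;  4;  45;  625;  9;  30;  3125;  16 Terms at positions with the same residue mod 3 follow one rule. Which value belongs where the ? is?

Taking every 3rd term gives 3 separate tracks.
Track A: 75, 60, 45, 30 — linear: a_n = 90 − 15·n.
Track B: 25, ?, 625, 3125 — powers of 5.
Track C: 1, 4, 9, 16 — the squares 1², 2², 3², ….
So the missing entry in track B is 125.

125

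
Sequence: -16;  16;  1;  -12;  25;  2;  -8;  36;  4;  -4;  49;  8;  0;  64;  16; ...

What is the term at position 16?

Split by position mod 3 into 3 tracks.
Subsequence A: -16, -12, -8, -4, 0. Arithmetic, step +4.
Subsequence B: 16, 25, 36, 49, 64. Perfect squares starting at 4².
Subsequence C: 1, 2, 4, 8, 16. A geometric progression (common ratio 2).
Term 16 comes from subsequence A (its 6th entry): 4.

4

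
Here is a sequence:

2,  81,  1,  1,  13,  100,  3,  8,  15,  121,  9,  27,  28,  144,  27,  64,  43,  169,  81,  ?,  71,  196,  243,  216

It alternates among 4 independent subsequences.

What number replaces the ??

Taking every 4th term gives 4 separate tracks.
Track A: 2, 13, 15, 28, 43, 71 (Fibonacci-style (each term is the sum of the two before it)).
Track B: 81, 100, 121, 144, 169, 196 (consecutive squares n² from n = 9).
Track C: 1, 3, 9, 27, 81, 243 (powers 3^0, 3^1, 3^2, …).
Track D: 1, 8, 27, 64, ?, 216 (the cubes 1³, 2³, 3³, …).
Filling track D at index 5 by its rule yields 125.

125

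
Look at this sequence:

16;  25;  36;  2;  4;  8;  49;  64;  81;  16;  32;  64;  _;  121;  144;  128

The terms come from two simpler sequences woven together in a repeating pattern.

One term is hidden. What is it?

Positions follow the repeating pattern AAABBB; grouping by letter gives 2 tracks.
Stream A: 16, 25, 36, 49, 64, 81, ?, 121, 144 — consecutive squares n² from n = 4.
Stream B: 2, 4, 8, 16, 32, 64, 128 — geometric with ratio 2.
The gap is stream A's term 7; the rule gives 100.

100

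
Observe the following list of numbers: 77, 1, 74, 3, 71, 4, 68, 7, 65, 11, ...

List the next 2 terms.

Positions 1, 3, 5, … form one subsequence and positions 2, 4, 6, … form another.
Stream A: 77, 74, 71, 68, 65. Linear: a_n = 80 − 3·n.
Stream B: 1, 3, 4, 7, 11. A Fibonacci-like recurrence a_n = a_{n-1} + a_{n-2}.
Position 11 → stream A, term 6 = 62.
Position 12 → stream B, term 6 = 18.

62, 18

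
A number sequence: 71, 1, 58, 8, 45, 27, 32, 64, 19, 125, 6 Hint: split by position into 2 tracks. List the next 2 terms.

216, -7

Positions 1, 3, 5, … form one subsequence and positions 2, 4, 6, … form another.
Subsequence A = 71, 58, 45, 32, 19, 6: arithmetic, step −13.
Subsequence B = 1, 8, 27, 64, 125: consecutive cubes n³ from n = 1.
Position 12 → subsequence B, term 6 = 216.
The 13th slot belongs to subsequence A; its 7th term is -7.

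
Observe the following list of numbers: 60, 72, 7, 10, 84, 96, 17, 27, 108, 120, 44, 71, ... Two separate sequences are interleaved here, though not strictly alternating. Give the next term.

132

Reading positions in blocks of 4 reveals the pattern AABB — 2 tracks woven together.
Track A = 60, 72, 84, 96, 108, 120: linear: a_n = 48 + 12·n.
Track B = 7, 10, 17, 27, 44, 71: each term equals the sum of the previous two.
Position 13 falls in track A as its term 7, giving 132.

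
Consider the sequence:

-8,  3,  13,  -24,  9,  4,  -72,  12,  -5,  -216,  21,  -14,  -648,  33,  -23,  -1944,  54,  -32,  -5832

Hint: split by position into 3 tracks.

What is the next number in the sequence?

87

The terms cycle through 3 interleaved subsequences.
Track A: -8, -24, -72, -216, -648, -1944, -5832 — a geometric progression (common ratio 3).
Track B: 3, 9, 12, 21, 33, 54 — each term equals the sum of the previous two.
Track C: 13, 4, -5, -14, -23, -32 — subtracting 9 each time.
Term 20 comes from track B (its 7th entry): 87.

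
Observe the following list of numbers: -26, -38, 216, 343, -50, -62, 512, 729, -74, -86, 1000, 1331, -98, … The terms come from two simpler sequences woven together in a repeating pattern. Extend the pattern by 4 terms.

-110, 1728, 2197, -122

Reading positions in blocks of 4 reveals the pattern AABB — 2 tracks woven together.
Track A is -26, -38, -50, -62, -74, -86, -98, which is subtracting 12 each time.
Track B is 216, 343, 512, 729, 1000, 1331, which is consecutive cubes n³ from n = 6.
Position 14 falls in track A as its term 8, giving -110.
Position 15 → track B, term 7 = 1728.
Term 16 comes from track B (its 8th entry): 2197.
The 17th slot belongs to track A; its 9th term is -122.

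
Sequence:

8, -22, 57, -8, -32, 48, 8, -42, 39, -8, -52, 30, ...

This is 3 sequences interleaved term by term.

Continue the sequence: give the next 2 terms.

8, -62

Taking every 3rd term gives 3 separate tracks.
Stream A = 8, -8, 8, -8: the oscillation 8·(−1)^(n+1).
Stream B = -22, -32, -42, -52: arithmetic with common difference −10.
Stream C = 57, 48, 39, 30: arithmetic, step −9.
Position 13 falls in stream A as its term 5, giving 8.
The 14th slot belongs to stream B; its 5th term is -62.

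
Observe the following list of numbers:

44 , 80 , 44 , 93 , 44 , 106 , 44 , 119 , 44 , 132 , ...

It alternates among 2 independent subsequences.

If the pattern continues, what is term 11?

44

The terms cycle through 2 interleaved subsequences.
Track A: 44, 44, 44, 44, 44 — always 44.
Track B: 80, 93, 106, 119, 132 — arithmetic with common difference +13.
Position 11 falls in track A as its term 6, giving 44.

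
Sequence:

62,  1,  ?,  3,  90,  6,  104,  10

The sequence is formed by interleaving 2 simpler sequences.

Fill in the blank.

Positions 1, 3, 5, … form one subsequence and positions 2, 4, 6, … form another.
Stream A: 62, ?, 90, 104 (adding 14 each time).
Stream B: 1, 3, 6, 10 (the triangular numbers T_1, T_2, …).
Filling stream A at index 2 by its rule yields 76.

76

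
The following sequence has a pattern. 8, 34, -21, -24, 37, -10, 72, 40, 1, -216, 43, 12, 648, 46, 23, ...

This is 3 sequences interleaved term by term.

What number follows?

-1944

The terms cycle through 3 interleaved subsequences.
Track A is 8, -24, 72, -216, 648, which is multiplying by -3 each time.
Track B is 34, 37, 40, 43, 46, which is arithmetic, step +3.
Track C is -21, -10, 1, 12, 23, which is arithmetic with common difference +11.
Position 16 falls in track A as its term 6, giving -1944.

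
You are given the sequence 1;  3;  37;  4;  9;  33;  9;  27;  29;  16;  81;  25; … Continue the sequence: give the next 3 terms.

25, 243, 21

The terms cycle through 3 interleaved subsequences.
Track A = 1, 4, 9, 16: the squares 1², 2², 3², ….
Track B = 3, 9, 27, 81: geometric with ratio 3.
Track C = 37, 33, 29, 25: arithmetic, step −4.
Term 13 comes from track A (its 5th entry): 25.
The 14th slot belongs to track B; its 5th term is 243.
Position 15 falls in track C as its term 5, giving 21.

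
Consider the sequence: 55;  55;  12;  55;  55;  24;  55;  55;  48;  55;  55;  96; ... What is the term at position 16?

Reading positions in blocks of 3 reveals the pattern AAB — 2 tracks woven together.
Track A: 55, 55, 55, 55, 55, 55, 55, 55. Always 55.
Track B: 12, 24, 48, 96. Multiplying by 2 each time.
Position 16 falls in track A as its term 11, giving 55.

55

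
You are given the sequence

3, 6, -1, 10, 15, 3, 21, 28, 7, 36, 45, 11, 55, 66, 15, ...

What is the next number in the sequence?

78

Reading positions in blocks of 3 reveals the pattern AAB — 2 tracks woven together.
Track A: 3, 6, 10, 15, 21, 28, 36, 45, 55, 66. Triangular numbers n(n+1)/2 for n = 2, 3, ….
Track B: -1, 3, 7, 11, 15. Linear: a_n = -5 + 4·n.
Position 16 falls in track A as its term 11, giving 78.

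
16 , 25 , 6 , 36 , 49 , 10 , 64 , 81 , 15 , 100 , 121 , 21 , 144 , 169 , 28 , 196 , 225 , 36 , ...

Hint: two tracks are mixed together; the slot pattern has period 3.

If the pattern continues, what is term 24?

Positions follow the repeating pattern AAB; grouping by letter gives 2 tracks.
Stream A = 16, 25, 36, 49, 64, 81, 100, 121, 144, 169, 196, 225: perfect squares starting at 4².
Stream B = 6, 10, 15, 21, 28, 36: the triangular numbers T_3, T_4, ….
Term 24 comes from stream B (its 8th entry): 55.

55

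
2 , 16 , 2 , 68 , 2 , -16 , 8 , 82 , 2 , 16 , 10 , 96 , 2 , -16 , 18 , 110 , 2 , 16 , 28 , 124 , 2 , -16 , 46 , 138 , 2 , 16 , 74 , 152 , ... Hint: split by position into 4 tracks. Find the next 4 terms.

2, -16, 120, 166

Split by position mod 4: positions 1, 5, 9, … form one track, and each other residue class forms its own.
Track A: 2, 2, 2, 2, 2, 2, 2 (the constant sequence 2).
Track B: 16, -16, 16, -16, 16, -16, 16 (the oscillation 16·(−1)^(n+1)).
Track C: 2, 8, 10, 18, 28, 46, 74 (each term equals the sum of the previous two).
Track D: 68, 82, 96, 110, 124, 138, 152 (arithmetic with common difference +14).
Term 29 comes from track A (its 8th entry): 2.
Term 30 comes from track B (its 8th entry): -16.
Position 31 → track C, term 8 = 120.
Position 32 → track D, term 8 = 166.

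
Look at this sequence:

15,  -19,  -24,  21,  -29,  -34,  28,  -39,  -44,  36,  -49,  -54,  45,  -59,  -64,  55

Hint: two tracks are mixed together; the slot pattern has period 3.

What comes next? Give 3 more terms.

-69, -74, 66

Positions follow the repeating pattern ABB; grouping by letter gives 2 tracks.
Stream A: 15, 21, 28, 36, 45, 55 — triangular numbers n(n+1)/2 for n = 5, 6, ….
Stream B: -19, -24, -29, -34, -39, -44, -49, -54, -59, -64 — subtracting 5 each time.
The 17th slot belongs to stream B; its 11th term is -69.
Position 18 falls in stream B as its term 12, giving -74.
Position 19 → stream A, term 7 = 66.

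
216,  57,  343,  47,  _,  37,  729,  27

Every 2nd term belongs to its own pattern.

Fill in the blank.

512

Split by position mod 2 into 2 tracks.
Subsequence A = 216, 343, ?, 729: the cubes 6³, 7³, 8³, ….
Subsequence B = 57, 47, 37, 27: arithmetic with common difference −10.
The gap is subsequence A's term 3; the rule gives 512.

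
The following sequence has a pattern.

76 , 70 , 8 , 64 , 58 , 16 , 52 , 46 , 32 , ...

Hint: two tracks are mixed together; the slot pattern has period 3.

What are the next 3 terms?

40, 34, 64

Positions follow the repeating pattern AAB; grouping by letter gives 2 tracks.
Track A: 76, 70, 64, 58, 52, 46 — subtracting 6 each time.
Track B: 8, 16, 32 — geometric, ×2 each step.
The 10th slot belongs to track A; its 7th term is 40.
The 11th slot belongs to track A; its 8th term is 34.
Position 12 falls in track B as its term 4, giving 64.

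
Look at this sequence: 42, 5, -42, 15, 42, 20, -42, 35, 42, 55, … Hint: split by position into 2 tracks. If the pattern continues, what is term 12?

90

The terms cycle through 2 interleaved subsequences.
Track A = 42, -42, 42, -42, 42: alternating ±42.
Track B = 5, 15, 20, 35, 55: a Fibonacci-like recurrence a_n = a_{n-1} + a_{n-2}.
Term 12 comes from track B (its 6th entry): 90.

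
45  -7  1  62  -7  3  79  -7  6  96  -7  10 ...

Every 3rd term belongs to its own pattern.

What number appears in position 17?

-7

Taking every 3rd term gives 3 separate tracks.
Subsequence A: 45, 62, 79, 96 — arithmetic with common difference +17.
Subsequence B: -7, -7, -7, -7 — the constant sequence -7.
Subsequence C: 1, 3, 6, 10 — triangular numbers starting at T_1.
Position 17 falls in subsequence B as its term 6, giving -7.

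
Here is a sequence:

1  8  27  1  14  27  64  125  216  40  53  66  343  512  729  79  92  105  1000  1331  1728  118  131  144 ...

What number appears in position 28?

157

Reading positions in blocks of 6 reveals the pattern AAABBB — 2 tracks woven together.
Subsequence A: 1, 8, 27, 64, 125, 216, 343, 512, 729, 1000, 1331, 1728. Perfect cubes starting at 1³.
Subsequence B: 1, 14, 27, 40, 53, 66, 79, 92, 105, 118, 131, 144. Adding 13 each time.
Term 28 comes from subsequence B (its 13th entry): 157.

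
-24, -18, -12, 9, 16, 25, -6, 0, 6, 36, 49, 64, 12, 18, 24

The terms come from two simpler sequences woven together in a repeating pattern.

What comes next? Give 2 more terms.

81, 100

Reading positions in blocks of 6 reveals the pattern AAABBB — 2 tracks woven together.
Track A = -24, -18, -12, -6, 0, 6, 12, 18, 24: arithmetic with common difference +6.
Track B = 9, 16, 25, 36, 49, 64: perfect squares starting at 3².
Position 16 → track B, term 7 = 81.
Position 17 → track B, term 8 = 100.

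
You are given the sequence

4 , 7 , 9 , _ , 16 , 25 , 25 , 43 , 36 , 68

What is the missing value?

18

Split by position mod 2 into 2 tracks.
Stream A = 4, 9, 16, 25, 36: the squares 2², 3², 4², ….
Stream B = 7, ?, 25, 43, 68: each term equals the sum of the previous two.
Filling stream B at index 2 by its rule yields 18.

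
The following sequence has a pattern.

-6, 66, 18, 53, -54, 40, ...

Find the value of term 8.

Split by position mod 2 into 2 tracks.
Track A: -6, 18, -54. Geometric with ratio -3.
Track B: 66, 53, 40. Subtracting 13 each time.
The 8th slot belongs to track B; its 4th term is 27.

27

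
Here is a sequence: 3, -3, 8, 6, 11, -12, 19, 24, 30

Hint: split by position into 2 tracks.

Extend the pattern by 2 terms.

Taking every 2nd term gives 2 separate tracks.
Stream A: 3, 8, 11, 19, 30. A Fibonacci-like recurrence a_n = a_{n-1} + a_{n-2}.
Stream B: -3, 6, -12, 24. Multiplying by -2 each time.
Position 10 → stream B, term 5 = -48.
Position 11 → stream A, term 6 = 49.

-48, 49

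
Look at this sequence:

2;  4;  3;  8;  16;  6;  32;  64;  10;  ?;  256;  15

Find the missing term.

128

Reading positions in blocks of 3 reveals the pattern AAB — 2 tracks woven together.
Track A: 2, 4, 8, 16, 32, 64, ?, 256 (powers 2^1, 2^2, 2^3, …).
Track B: 3, 6, 10, 15 (the triangular numbers T_2, T_3, …).
The gap is track A's term 7; the rule gives 128.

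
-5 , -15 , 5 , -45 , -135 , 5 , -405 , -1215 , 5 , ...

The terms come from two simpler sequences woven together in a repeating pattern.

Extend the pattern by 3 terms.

-3645, -10935, 5

The slot pattern repeats as AAB (period 3), so there are 2 interleaved tracks.
Track A: -5, -15, -45, -135, -405, -1215 — geometric with ratio 3.
Track B: 5, 5, 5 — always 5.
Position 10 falls in track A as its term 7, giving -3645.
Position 11 → track A, term 8 = -10935.
Position 12 falls in track B as its term 4, giving 5.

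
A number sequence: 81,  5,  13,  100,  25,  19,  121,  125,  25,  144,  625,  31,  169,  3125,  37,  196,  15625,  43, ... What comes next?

225

The terms cycle through 3 interleaved subsequences.
Track A: 81, 100, 121, 144, 169, 196. Perfect squares starting at 9².
Track B: 5, 25, 125, 625, 3125, 15625. Successive powers of 5.
Track C: 13, 19, 25, 31, 37, 43. Arithmetic, step +6.
The 19th slot belongs to track A; its 7th term is 225.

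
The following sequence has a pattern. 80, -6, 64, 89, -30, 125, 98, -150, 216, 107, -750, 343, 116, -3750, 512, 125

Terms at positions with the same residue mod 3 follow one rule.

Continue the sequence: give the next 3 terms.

Split by position mod 3 into 3 tracks.
Track A: 80, 89, 98, 107, 116, 125 — linear: a_n = 71 + 9·n.
Track B: -6, -30, -150, -750, -3750 — geometric with ratio 5.
Track C: 64, 125, 216, 343, 512 — consecutive cubes n³ from n = 4.
Term 17 comes from track B (its 6th entry): -18750.
Term 18 comes from track C (its 6th entry): 729.
Position 19 → track A, term 7 = 134.

-18750, 729, 134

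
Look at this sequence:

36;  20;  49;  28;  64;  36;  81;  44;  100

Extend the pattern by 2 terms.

52, 121

Positions 1, 3, 5, … form one subsequence and positions 2, 4, 6, … form another.
Track A = 36, 49, 64, 81, 100: perfect squares starting at 6².
Track B = 20, 28, 36, 44: adding 8 each time.
Position 10 falls in track B as its term 5, giving 52.
Position 11 falls in track A as its term 6, giving 121.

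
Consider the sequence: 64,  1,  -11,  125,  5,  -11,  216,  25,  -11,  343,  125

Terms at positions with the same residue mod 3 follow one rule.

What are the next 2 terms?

Split by position mod 3 into 3 tracks.
Track A = 64, 125, 216, 343: perfect cubes starting at 4³.
Track B = 1, 5, 25, 125: powers 5^0, 5^1, 5^2, ….
Track C = -11, -11, -11: always -11.
Term 12 comes from track C (its 4th entry): -11.
Position 13 falls in track A as its term 5, giving 512.

-11, 512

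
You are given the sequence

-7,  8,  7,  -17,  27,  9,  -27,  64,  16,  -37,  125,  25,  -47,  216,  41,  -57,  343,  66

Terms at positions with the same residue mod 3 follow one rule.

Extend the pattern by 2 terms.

Split by position mod 3: positions 1, 4, 7, … form one track, and each other residue class forms its own.
Track A = -7, -17, -27, -37, -47, -57: linear: a_n = 3 − 10·n.
Track B = 8, 27, 64, 125, 216, 343: consecutive cubes n³ from n = 2.
Track C = 7, 9, 16, 25, 41, 66: Fibonacci-style (each term is the sum of the two before it).
Position 19 → track A, term 7 = -67.
The 20th slot belongs to track B; its 7th term is 512.

-67, 512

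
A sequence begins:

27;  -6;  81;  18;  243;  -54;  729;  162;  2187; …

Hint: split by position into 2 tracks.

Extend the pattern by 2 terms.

Odd-indexed and even-indexed terms follow separate rules.
Track A: 27, 81, 243, 729, 2187. Powers 3^3, 3^4, 3^5, ….
Track B: -6, 18, -54, 162. Multiplying by -3 each time.
Term 10 comes from track B (its 5th entry): -486.
Term 11 comes from track A (its 6th entry): 6561.

-486, 6561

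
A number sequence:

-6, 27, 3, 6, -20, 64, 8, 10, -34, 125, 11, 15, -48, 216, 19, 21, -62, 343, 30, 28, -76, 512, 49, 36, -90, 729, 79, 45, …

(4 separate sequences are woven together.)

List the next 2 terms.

-104, 1000

Split by position mod 4 into 4 tracks.
Track A: -6, -20, -34, -48, -62, -76, -90 (arithmetic with common difference −14).
Track B: 27, 64, 125, 216, 343, 512, 729 (the cubes 3³, 4³, 5³, …).
Track C: 3, 8, 11, 19, 30, 49, 79 (Fibonacci-style (each term is the sum of the two before it)).
Track D: 6, 10, 15, 21, 28, 36, 45 (the triangular numbers T_3, T_4, …).
The 29th slot belongs to track A; its 8th term is -104.
Position 30 → track B, term 8 = 1000.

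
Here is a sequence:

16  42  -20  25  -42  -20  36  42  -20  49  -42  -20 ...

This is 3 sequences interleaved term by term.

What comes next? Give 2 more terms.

Split by position mod 3 into 3 tracks.
Track A: 16, 25, 36, 49. Consecutive squares n² from n = 4.
Track B: 42, -42, 42, -42. The oscillation 42·(−1)^(n+1).
Track C: -20, -20, -20, -20. The constant sequence -20.
The 13th slot belongs to track A; its 5th term is 64.
Position 14 falls in track B as its term 5, giving 42.

64, 42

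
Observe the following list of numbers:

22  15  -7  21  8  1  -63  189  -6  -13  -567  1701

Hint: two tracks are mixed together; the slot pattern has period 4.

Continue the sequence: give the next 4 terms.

-20, -27, -5103, 15309

The slot pattern repeats as AABB (period 4), so there are 2 interleaved tracks.
Track A is 22, 15, 8, 1, -6, -13, which is linear: a_n = 29 − 7·n.
Track B is -7, 21, -63, 189, -567, 1701, which is geometric with ratio -3.
Position 13 → track A, term 7 = -20.
The 14th slot belongs to track A; its 8th term is -27.
The 15th slot belongs to track B; its 7th term is -5103.
Position 16 → track B, term 8 = 15309.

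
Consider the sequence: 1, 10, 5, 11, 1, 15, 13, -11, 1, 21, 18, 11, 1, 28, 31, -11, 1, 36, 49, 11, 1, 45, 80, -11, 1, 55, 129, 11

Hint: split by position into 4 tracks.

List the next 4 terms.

Split by position mod 4 into 4 tracks.
Stream A is 1, 1, 1, 1, 1, 1, 1, which is always 1.
Stream B is 10, 15, 21, 28, 36, 45, 55, which is the triangular numbers T_4, T_5, ….
Stream C is 5, 13, 18, 31, 49, 80, 129, which is Fibonacci-style (each term is the sum of the two before it).
Stream D is 11, -11, 11, -11, 11, -11, 11, which is alternating ±11.
Term 29 comes from stream A (its 8th entry): 1.
Term 30 comes from stream B (its 8th entry): 66.
Position 31 → stream C, term 8 = 209.
Term 32 comes from stream D (its 8th entry): -11.

1, 66, 209, -11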